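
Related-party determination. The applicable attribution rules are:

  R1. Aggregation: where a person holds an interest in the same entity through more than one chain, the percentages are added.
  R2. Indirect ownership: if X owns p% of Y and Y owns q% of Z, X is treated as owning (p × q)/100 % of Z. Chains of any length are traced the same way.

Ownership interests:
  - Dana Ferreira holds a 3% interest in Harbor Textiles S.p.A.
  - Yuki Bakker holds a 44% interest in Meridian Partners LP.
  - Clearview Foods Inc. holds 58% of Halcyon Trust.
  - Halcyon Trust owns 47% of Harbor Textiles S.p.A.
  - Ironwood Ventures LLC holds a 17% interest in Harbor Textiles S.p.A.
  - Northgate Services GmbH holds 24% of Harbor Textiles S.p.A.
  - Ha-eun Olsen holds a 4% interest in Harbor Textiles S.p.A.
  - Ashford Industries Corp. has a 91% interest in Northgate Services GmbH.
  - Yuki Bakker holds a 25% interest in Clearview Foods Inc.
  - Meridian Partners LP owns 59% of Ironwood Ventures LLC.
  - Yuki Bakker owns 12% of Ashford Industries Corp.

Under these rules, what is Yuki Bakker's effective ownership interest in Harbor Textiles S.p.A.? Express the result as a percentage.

Chain via Clearview Foods Inc. → Halcyon Trust (R2): 25% × 58% × 47% = 6.815% of Harbor Textiles S.p.A.
Chain via Ashford Industries Corp. → Northgate Services GmbH (R2): 12% × 91% × 24% = 2.6208% of Harbor Textiles S.p.A.
Chain via Meridian Partners LP → Ironwood Ventures LLC (R2): 44% × 59% × 17% = 4.4132% of Harbor Textiles S.p.A.
Aggregating (R1): 6.815% + 2.6208% + 4.4132% = 13.849%.

13.849%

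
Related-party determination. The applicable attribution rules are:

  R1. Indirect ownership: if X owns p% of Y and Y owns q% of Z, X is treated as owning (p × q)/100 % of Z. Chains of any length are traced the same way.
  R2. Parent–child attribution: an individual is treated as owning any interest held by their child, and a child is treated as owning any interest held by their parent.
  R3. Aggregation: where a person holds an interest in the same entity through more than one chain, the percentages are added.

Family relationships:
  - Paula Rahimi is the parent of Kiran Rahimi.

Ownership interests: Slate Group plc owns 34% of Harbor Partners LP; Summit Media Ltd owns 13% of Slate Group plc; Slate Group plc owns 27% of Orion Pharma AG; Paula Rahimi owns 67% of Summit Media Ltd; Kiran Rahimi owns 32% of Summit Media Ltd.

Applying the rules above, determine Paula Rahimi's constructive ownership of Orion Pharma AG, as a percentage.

By parent–child attribution (R2), Paula Rahimi is treated as also owning Kiran Rahimi's interest in Summit Media Ltd, giving 67% + 32% = 99%.
Chain via Summit Media Ltd → Slate Group plc (R1): 99% × 13% × 27% = 3.4749% of Orion Pharma AG.

3.4749%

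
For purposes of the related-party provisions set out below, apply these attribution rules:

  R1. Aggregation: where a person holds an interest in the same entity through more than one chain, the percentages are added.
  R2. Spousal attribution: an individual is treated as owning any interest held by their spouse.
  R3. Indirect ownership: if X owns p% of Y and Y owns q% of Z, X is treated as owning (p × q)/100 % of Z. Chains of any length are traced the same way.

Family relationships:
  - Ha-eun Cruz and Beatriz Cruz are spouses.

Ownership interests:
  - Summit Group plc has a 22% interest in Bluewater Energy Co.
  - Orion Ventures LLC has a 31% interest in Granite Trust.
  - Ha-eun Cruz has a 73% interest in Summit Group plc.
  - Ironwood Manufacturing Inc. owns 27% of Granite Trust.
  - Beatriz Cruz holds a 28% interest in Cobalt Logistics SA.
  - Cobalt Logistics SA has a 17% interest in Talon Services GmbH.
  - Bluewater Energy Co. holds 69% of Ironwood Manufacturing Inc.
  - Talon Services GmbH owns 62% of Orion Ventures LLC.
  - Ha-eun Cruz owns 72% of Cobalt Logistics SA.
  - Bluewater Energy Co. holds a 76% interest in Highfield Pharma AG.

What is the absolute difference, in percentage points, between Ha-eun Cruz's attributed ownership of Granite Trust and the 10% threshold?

By spousal attribution (R2), Ha-eun Cruz is treated as also owning Beatriz Cruz's interest in Cobalt Logistics SA, giving 72% + 28% = 100%.
Chain via Cobalt Logistics SA → Talon Services GmbH → Orion Ventures LLC (R3): 100% × 17% × 62% × 31% = 3.2674% of Granite Trust.
Chain via Summit Group plc → Bluewater Energy Co. → Ironwood Manufacturing Inc. (R3): 73% × 22% × 69% × 27% = 2.991978% of Granite Trust.
Aggregating (R1): 3.2674% + 2.991978% = 6.259378%.
6.259378% falls short of the 10% threshold by 3.740622 percentage points.

3.740622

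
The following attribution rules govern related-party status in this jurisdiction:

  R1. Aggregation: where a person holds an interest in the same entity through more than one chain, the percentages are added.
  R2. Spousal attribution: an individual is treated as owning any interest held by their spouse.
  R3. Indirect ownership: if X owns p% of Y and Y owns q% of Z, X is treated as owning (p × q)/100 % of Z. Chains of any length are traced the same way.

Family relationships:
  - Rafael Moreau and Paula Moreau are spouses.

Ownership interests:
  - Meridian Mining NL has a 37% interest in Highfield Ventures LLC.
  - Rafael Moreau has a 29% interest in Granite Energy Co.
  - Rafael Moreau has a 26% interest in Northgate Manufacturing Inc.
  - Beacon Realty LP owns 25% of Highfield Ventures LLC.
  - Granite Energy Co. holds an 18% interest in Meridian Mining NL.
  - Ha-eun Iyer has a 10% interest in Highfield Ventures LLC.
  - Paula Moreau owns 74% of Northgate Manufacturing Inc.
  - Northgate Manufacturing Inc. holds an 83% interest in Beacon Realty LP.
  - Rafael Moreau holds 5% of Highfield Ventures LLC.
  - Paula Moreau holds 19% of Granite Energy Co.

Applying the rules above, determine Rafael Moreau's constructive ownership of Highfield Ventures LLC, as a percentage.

28.9468%

By spousal attribution (R2), Rafael Moreau is treated as also owning Paula Moreau's interest in Northgate Manufacturing Inc, giving 26% + 74% = 100%.
By spousal attribution (R2), Rafael Moreau is treated as also owning Paula Moreau's interest in Granite Energy Co, giving 29% + 19% = 48%.
Chain via Northgate Manufacturing Inc. → Beacon Realty LP (R3): 100% × 83% × 25% = 20.75% of Highfield Ventures LLC.
Chain via Granite Energy Co. → Meridian Mining NL (R3): 48% × 18% × 37% = 3.1968% of Highfield Ventures LLC.
Direct interest in Highfield Ventures LLC: 5%.
Aggregating (R1): 20.75% + 3.1968% + 5% = 28.9468%.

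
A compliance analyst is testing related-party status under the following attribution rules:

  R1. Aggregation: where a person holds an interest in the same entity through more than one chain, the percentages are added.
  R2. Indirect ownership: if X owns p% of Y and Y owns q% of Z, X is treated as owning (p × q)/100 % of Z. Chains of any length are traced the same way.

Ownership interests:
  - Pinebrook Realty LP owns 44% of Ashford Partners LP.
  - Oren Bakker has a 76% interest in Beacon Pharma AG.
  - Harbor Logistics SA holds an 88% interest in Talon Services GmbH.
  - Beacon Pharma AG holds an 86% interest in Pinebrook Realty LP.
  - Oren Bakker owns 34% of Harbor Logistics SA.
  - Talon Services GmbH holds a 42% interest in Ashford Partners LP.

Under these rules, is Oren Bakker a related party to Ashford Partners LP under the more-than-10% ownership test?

Yes

Chain via Harbor Logistics SA → Talon Services GmbH (R2): 34% × 88% × 42% = 12.5664% of Ashford Partners LP.
Chain via Beacon Pharma AG → Pinebrook Realty LP (R2): 76% × 86% × 44% = 28.7584% of Ashford Partners LP.
Aggregating (R1): 12.5664% + 28.7584% = 41.3248%.
41.3248% exceeds the 10% threshold, so Oren is a related party to Ashford Partners LP.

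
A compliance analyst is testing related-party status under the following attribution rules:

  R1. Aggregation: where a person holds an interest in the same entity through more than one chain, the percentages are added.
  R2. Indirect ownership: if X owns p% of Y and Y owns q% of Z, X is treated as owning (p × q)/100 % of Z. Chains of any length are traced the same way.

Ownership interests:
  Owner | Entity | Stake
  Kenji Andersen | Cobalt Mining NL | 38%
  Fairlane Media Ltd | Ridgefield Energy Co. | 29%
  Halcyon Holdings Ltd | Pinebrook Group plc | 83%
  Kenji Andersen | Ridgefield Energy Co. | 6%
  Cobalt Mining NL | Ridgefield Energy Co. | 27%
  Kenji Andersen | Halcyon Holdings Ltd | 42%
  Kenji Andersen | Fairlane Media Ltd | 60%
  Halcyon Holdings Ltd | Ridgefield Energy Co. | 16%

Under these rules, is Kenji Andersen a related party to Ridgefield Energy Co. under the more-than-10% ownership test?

Chain via Halcyon Holdings Ltd (R2): 42% × 16% = 6.72% of Ridgefield Energy Co.
Chain via Fairlane Media Ltd (R2): 60% × 29% = 17.4% of Ridgefield Energy Co.
Chain via Cobalt Mining NL (R2): 38% × 27% = 10.26% of Ridgefield Energy Co.
Direct interest in Ridgefield Energy Co: 6%.
Aggregating (R1): 6.72% + 17.4% + 10.26% + 6% = 40.38%.
40.38% exceeds the 10% threshold, so Kenji is a related party to Ridgefield Energy Co.

Yes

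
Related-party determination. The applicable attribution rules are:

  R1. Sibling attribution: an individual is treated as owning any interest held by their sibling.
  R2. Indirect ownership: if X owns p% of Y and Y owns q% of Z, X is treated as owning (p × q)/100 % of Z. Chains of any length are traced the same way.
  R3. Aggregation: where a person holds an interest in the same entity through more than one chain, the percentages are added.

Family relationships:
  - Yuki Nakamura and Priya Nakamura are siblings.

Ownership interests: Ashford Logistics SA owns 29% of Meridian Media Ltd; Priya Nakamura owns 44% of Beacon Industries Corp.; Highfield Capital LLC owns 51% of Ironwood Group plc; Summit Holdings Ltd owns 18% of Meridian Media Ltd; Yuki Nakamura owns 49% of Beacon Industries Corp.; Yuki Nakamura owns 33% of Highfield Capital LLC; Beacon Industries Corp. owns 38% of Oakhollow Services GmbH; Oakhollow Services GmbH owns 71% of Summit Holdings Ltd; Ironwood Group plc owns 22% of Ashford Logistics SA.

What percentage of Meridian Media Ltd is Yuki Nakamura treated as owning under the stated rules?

5.590206%

By sibling attribution (R1), Yuki Nakamura is treated as also owning Priya Nakamura's interest in Beacon Industries Corp, giving 49% + 44% = 93%.
Chain via Beacon Industries Corp. → Oakhollow Services GmbH → Summit Holdings Ltd (R2): 93% × 38% × 71% × 18% = 4.516452% of Meridian Media Ltd.
Chain via Highfield Capital LLC → Ironwood Group plc → Ashford Logistics SA (R2): 33% × 51% × 22% × 29% = 1.073754% of Meridian Media Ltd.
Aggregating (R3): 4.516452% + 1.073754% = 5.590206%.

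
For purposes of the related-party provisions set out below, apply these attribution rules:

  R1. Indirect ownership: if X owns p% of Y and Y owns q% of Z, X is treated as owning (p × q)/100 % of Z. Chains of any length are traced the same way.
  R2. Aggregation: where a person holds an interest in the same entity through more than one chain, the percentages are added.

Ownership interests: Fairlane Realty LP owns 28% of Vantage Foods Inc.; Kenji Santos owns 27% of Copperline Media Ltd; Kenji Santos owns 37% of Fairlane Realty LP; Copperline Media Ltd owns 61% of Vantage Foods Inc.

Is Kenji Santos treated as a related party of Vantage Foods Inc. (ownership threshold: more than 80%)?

Chain via Fairlane Realty LP (R1): 37% × 28% = 10.36% of Vantage Foods Inc.
Chain via Copperline Media Ltd (R1): 27% × 61% = 16.47% of Vantage Foods Inc.
Aggregating (R2): 10.36% + 16.47% = 26.83%.
26.83% does not exceed the 80% threshold, so Kenji is not a related party to Vantage Foods Inc.

No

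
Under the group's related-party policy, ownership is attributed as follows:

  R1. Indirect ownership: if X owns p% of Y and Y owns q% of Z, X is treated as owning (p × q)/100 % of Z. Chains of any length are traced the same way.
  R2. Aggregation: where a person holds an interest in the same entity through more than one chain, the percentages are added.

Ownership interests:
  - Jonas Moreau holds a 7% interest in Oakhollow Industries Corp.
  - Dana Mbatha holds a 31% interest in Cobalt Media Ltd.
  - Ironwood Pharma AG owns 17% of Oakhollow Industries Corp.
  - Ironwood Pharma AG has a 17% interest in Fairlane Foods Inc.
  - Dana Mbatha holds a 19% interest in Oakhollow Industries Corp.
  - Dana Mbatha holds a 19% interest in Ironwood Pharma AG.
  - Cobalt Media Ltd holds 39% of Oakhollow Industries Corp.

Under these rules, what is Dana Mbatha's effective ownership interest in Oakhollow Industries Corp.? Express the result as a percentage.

34.32%

Chain via Ironwood Pharma AG (R1): 19% × 17% = 3.23% of Oakhollow Industries Corp.
Chain via Cobalt Media Ltd (R1): 31% × 39% = 12.09% of Oakhollow Industries Corp.
Direct interest in Oakhollow Industries Corp: 19%.
Aggregating (R2): 3.23% + 12.09% + 19% = 34.32%.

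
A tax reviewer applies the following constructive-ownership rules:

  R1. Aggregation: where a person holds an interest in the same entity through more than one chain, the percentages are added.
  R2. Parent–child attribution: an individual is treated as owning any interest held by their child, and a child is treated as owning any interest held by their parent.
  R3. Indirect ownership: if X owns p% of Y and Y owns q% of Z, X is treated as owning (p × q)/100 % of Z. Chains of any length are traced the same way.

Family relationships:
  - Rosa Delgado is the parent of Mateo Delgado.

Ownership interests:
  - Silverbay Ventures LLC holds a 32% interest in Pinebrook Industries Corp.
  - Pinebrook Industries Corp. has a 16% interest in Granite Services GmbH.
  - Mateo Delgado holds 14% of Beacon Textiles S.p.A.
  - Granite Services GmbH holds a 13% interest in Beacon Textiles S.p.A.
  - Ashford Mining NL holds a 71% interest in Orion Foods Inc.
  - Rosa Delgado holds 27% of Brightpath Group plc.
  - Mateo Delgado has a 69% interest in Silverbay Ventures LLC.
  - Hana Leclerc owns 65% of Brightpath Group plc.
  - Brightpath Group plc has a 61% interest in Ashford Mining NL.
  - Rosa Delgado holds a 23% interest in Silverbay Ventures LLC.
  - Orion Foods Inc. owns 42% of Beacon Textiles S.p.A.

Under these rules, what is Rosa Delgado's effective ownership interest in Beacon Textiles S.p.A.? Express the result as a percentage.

By parent–child attribution (R2), Rosa Delgado is treated as also owning Mateo Delgado's interest in Silverbay Ventures LLC, giving 23% + 69% = 92%.
By parent–child attribution (R2), Rosa Delgado is treated as owning Mateo Delgado's 14% interest in Beacon Textiles S.p.A.
Chain via Silverbay Ventures LLC → Pinebrook Industries Corp. → Granite Services GmbH (R3): 92% × 32% × 16% × 13% = 0.612352% of Beacon Textiles S.p.A.
Chain via Brightpath Group plc → Ashford Mining NL → Orion Foods Inc. (R3): 27% × 61% × 71% × 42% = 4.911354% of Beacon Textiles S.p.A.
Direct interest in Beacon Textiles S.p.A: 14%.
Aggregating (R1): 0.612352% + 4.911354% + 14% = 19.523706%.

19.523706%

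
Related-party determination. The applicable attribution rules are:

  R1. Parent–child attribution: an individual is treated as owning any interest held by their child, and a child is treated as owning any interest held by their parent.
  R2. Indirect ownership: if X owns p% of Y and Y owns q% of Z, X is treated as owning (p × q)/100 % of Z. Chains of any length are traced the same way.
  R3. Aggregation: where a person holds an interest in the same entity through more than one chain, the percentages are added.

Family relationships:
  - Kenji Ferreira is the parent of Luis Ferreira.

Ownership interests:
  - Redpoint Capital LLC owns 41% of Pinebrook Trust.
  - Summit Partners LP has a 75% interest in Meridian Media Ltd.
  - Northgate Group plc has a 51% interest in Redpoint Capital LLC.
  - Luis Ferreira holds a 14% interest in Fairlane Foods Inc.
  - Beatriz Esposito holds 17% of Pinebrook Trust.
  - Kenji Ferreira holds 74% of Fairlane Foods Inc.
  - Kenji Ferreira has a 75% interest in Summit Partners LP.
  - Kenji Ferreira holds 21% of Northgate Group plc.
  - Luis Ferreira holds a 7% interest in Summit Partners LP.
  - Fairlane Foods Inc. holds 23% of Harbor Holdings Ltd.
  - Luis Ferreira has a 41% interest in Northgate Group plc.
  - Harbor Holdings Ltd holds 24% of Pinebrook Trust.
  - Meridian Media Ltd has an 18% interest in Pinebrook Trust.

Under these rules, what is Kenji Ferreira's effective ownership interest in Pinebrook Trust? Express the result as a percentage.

28.8918%

By parent–child attribution (R1), Kenji Ferreira is treated as also owning Luis Ferreira's interest in Summit Partners LP, giving 75% + 7% = 82%.
By parent–child attribution (R1), Kenji Ferreira is treated as also owning Luis Ferreira's interest in Fairlane Foods Inc, giving 74% + 14% = 88%.
By parent–child attribution (R1), Kenji Ferreira is treated as also owning Luis Ferreira's interest in Northgate Group plc, giving 21% + 41% = 62%.
Chain via Summit Partners LP → Meridian Media Ltd (R2): 82% × 75% × 18% = 11.07% of Pinebrook Trust.
Chain via Fairlane Foods Inc. → Harbor Holdings Ltd (R2): 88% × 23% × 24% = 4.8576% of Pinebrook Trust.
Chain via Northgate Group plc → Redpoint Capital LLC (R2): 62% × 51% × 41% = 12.9642% of Pinebrook Trust.
Aggregating (R3): 11.07% + 4.8576% + 12.9642% = 28.8918%.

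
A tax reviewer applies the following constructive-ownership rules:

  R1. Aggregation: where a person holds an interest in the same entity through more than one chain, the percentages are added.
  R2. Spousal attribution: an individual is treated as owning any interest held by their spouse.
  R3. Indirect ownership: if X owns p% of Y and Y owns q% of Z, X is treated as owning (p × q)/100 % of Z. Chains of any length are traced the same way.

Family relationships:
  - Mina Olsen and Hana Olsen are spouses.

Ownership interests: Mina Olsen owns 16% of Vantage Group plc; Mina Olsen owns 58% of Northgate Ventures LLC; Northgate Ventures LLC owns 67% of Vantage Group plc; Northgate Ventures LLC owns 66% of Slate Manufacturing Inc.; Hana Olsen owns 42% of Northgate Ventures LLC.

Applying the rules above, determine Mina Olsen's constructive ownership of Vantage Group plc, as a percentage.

83%

By spousal attribution (R2), Mina Olsen is treated as also owning Hana Olsen's interest in Northgate Ventures LLC, giving 58% + 42% = 100%.
Chain via Northgate Ventures LLC (R3): 100% × 67% = 67% of Vantage Group plc.
Direct interest in Vantage Group plc: 16%.
Aggregating (R1): 67% + 16% = 83%.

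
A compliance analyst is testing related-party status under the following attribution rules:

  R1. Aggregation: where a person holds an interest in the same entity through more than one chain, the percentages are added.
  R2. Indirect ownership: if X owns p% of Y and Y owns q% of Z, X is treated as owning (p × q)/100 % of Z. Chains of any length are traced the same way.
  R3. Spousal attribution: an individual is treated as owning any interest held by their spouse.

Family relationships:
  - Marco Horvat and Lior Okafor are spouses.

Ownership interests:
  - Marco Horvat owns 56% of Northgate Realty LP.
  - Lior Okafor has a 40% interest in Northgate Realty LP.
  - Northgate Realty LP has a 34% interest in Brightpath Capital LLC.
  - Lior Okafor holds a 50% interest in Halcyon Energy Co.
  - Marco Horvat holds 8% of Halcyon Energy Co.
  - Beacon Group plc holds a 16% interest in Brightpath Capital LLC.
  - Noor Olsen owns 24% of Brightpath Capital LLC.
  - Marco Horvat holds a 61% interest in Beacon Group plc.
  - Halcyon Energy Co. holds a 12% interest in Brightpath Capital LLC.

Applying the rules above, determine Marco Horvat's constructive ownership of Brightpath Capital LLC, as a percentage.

49.36%

By spousal attribution (R3), Marco Horvat is treated as also owning Lior Okafor's interest in Halcyon Energy Co, giving 8% + 50% = 58%.
By spousal attribution (R3), Marco Horvat is treated as also owning Lior Okafor's interest in Northgate Realty LP, giving 56% + 40% = 96%.
Chain via Halcyon Energy Co. (R2): 58% × 12% = 6.96% of Brightpath Capital LLC.
Chain via Northgate Realty LP (R2): 96% × 34% = 32.64% of Brightpath Capital LLC.
Chain via Beacon Group plc (R2): 61% × 16% = 9.76% of Brightpath Capital LLC.
Aggregating (R1): 6.96% + 32.64% + 9.76% = 49.36%.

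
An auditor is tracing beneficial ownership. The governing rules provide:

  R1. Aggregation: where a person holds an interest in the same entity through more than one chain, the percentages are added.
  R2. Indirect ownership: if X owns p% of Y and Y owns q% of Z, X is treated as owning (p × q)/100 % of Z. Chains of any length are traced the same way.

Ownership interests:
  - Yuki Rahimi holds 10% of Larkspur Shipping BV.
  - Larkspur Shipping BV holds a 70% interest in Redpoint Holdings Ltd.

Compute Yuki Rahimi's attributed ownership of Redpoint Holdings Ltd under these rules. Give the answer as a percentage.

7%

Chain via Larkspur Shipping BV (R2): 10% × 70% = 7% of Redpoint Holdings Ltd.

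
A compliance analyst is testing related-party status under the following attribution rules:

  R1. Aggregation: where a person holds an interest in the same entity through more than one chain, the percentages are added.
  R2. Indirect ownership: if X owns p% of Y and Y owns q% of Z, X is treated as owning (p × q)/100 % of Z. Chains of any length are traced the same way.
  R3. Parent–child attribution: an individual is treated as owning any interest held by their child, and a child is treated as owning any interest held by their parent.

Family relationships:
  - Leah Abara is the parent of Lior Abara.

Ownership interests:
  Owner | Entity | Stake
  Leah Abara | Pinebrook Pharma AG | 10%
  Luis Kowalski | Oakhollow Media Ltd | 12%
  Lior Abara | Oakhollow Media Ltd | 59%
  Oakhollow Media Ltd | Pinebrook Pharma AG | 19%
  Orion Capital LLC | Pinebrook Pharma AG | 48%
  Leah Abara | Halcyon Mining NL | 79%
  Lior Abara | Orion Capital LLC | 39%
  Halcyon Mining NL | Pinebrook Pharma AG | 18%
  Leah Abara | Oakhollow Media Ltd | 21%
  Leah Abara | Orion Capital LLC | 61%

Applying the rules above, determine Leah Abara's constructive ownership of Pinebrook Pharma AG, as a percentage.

87.42%

By parent–child attribution (R3), Leah Abara is treated as also owning Lior Abara's interest in Orion Capital LLC, giving 61% + 39% = 100%.
By parent–child attribution (R3), Leah Abara is treated as also owning Lior Abara's interest in Oakhollow Media Ltd, giving 21% + 59% = 80%.
Chain via Orion Capital LLC (R2): 100% × 48% = 48% of Pinebrook Pharma AG.
Chain via Halcyon Mining NL (R2): 79% × 18% = 14.22% of Pinebrook Pharma AG.
Chain via Oakhollow Media Ltd (R2): 80% × 19% = 15.2% of Pinebrook Pharma AG.
Direct interest in Pinebrook Pharma AG: 10%.
Aggregating (R1): 48% + 14.22% + 15.2% + 10% = 87.42%.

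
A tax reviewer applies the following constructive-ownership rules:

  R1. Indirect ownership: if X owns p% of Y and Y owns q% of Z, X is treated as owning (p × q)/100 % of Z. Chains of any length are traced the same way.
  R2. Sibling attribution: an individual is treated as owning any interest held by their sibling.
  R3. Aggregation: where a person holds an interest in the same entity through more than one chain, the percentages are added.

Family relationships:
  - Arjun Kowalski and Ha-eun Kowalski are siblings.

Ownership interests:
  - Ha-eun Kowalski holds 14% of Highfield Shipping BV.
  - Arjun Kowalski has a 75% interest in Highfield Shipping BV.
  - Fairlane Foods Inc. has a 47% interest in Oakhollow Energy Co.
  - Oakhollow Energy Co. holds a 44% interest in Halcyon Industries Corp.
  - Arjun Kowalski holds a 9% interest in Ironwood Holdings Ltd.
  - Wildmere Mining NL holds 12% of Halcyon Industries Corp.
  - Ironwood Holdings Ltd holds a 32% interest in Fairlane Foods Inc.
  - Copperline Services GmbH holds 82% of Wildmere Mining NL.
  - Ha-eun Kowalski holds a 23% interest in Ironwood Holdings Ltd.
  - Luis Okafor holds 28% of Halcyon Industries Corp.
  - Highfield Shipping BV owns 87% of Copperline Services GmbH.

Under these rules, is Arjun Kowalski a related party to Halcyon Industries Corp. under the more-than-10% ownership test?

By sibling attribution (R2), Arjun Kowalski is treated as also owning Ha-eun Kowalski's interest in Highfield Shipping BV, giving 75% + 14% = 89%.
By sibling attribution (R2), Arjun Kowalski is treated as also owning Ha-eun Kowalski's interest in Ironwood Holdings Ltd, giving 9% + 23% = 32%.
Chain via Highfield Shipping BV → Copperline Services GmbH → Wildmere Mining NL (R1): 89% × 87% × 82% × 12% = 7.619112% of Halcyon Industries Corp.
Chain via Ironwood Holdings Ltd → Fairlane Foods Inc. → Oakhollow Energy Co. (R1): 32% × 32% × 47% × 44% = 2.117632% of Halcyon Industries Corp.
Aggregating (R3): 7.619112% + 2.117632% = 9.736744%.
9.736744% does not exceed the 10% threshold, so Arjun is not a related party to Halcyon Industries Corp.

No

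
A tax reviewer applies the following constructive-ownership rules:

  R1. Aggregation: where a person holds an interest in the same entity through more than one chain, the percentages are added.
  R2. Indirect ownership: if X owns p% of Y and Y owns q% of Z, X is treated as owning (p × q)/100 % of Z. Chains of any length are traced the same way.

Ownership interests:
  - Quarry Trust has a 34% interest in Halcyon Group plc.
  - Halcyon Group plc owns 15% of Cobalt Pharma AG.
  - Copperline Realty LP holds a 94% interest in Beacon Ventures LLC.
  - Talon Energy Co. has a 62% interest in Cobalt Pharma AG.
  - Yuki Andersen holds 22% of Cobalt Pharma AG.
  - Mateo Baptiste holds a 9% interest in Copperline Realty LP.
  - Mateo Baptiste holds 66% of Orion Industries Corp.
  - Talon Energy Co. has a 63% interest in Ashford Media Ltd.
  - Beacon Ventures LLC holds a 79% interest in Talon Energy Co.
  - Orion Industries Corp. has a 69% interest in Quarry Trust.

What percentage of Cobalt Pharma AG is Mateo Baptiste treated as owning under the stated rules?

Chain via Orion Industries Corp. → Quarry Trust → Halcyon Group plc (R2): 66% × 69% × 34% × 15% = 2.32254% of Cobalt Pharma AG.
Chain via Copperline Realty LP → Beacon Ventures LLC → Talon Energy Co. (R2): 9% × 94% × 79% × 62% = 4.143708% of Cobalt Pharma AG.
Aggregating (R1): 2.32254% + 4.143708% = 6.466248%.

6.466248%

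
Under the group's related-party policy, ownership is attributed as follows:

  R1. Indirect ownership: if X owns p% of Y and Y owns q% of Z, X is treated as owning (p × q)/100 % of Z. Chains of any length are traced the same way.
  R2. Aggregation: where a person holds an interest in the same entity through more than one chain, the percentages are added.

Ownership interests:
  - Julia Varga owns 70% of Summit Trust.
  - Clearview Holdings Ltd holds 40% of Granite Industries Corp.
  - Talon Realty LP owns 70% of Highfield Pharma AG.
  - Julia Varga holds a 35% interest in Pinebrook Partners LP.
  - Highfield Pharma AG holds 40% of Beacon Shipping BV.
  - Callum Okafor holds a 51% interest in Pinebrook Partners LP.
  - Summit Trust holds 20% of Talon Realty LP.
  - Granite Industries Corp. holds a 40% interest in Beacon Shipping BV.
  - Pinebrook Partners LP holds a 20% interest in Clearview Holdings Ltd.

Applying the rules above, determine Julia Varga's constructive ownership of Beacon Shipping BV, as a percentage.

5.04%

Chain via Summit Trust → Talon Realty LP → Highfield Pharma AG (R1): 70% × 20% × 70% × 40% = 3.92% of Beacon Shipping BV.
Chain via Pinebrook Partners LP → Clearview Holdings Ltd → Granite Industries Corp. (R1): 35% × 20% × 40% × 40% = 1.12% of Beacon Shipping BV.
Aggregating (R2): 3.92% + 1.12% = 5.04%.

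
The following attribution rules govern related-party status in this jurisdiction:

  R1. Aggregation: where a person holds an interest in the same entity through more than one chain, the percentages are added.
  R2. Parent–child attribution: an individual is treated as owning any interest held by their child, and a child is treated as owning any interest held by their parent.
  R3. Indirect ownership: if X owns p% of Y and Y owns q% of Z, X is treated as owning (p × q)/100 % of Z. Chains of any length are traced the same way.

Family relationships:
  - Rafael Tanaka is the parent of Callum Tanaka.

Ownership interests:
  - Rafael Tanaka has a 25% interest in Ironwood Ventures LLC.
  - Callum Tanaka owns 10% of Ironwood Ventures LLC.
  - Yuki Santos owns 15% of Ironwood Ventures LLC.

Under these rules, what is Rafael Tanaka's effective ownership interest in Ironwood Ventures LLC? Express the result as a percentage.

By parent–child attribution (R2), Rafael Tanaka is treated as also owning Callum Tanaka's interest in Ironwood Ventures LLC, giving 25% + 10% = 35%.
Direct interest in Ironwood Ventures LLC: 35%.

35%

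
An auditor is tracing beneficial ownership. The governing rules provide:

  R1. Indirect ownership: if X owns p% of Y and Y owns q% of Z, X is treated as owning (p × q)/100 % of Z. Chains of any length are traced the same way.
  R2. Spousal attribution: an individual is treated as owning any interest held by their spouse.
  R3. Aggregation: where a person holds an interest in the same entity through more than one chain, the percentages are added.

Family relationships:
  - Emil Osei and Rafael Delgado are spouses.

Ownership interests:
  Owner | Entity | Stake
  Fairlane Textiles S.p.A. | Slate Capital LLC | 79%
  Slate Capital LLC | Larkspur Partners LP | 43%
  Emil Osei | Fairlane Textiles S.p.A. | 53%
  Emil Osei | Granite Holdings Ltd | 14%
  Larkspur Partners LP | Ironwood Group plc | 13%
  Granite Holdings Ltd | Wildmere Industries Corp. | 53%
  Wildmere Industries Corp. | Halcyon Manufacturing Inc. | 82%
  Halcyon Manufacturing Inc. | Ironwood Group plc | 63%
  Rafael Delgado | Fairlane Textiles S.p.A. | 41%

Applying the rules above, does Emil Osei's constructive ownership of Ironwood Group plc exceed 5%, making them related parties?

By spousal attribution (R2), Emil Osei is treated as also owning Rafael Delgado's interest in Fairlane Textiles S.p.A, giving 53% + 41% = 94%.
Chain via Fairlane Textiles S.p.A. → Slate Capital LLC → Larkspur Partners LP (R1): 94% × 79% × 43% × 13% = 4.151134% of Ironwood Group plc.
Chain via Granite Holdings Ltd → Wildmere Industries Corp. → Halcyon Manufacturing Inc. (R1): 14% × 53% × 82% × 63% = 3.833172% of Ironwood Group plc.
Aggregating (R3): 4.151134% + 3.833172% = 7.984306%.
7.984306% exceeds the 5% threshold, so Emil is a related party to Ironwood Group plc.

Yes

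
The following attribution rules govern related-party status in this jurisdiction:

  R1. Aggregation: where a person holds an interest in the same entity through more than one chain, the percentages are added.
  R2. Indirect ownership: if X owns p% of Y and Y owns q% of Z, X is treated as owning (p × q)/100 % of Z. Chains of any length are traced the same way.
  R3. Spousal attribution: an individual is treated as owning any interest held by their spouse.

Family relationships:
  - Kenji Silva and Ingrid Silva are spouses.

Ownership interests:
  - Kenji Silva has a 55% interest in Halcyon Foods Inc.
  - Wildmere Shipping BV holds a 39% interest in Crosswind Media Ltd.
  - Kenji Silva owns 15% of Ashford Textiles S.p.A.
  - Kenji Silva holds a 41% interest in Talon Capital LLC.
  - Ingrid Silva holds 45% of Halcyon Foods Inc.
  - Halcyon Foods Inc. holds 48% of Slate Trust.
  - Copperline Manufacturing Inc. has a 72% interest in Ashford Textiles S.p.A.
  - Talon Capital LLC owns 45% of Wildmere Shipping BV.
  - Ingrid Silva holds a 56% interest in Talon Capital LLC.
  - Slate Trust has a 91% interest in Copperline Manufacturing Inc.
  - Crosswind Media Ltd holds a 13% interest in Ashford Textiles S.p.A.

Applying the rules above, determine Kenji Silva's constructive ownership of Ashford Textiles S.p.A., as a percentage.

48.662655%

By spousal attribution (R3), Kenji Silva is treated as also owning Ingrid Silva's interest in Halcyon Foods Inc, giving 55% + 45% = 100%.
By spousal attribution (R3), Kenji Silva is treated as also owning Ingrid Silva's interest in Talon Capital LLC, giving 41% + 56% = 97%.
Chain via Halcyon Foods Inc. → Slate Trust → Copperline Manufacturing Inc. (R2): 100% × 48% × 91% × 72% = 31.4496% of Ashford Textiles S.p.A.
Chain via Talon Capital LLC → Wildmere Shipping BV → Crosswind Media Ltd (R2): 97% × 45% × 39% × 13% = 2.213055% of Ashford Textiles S.p.A.
Direct interest in Ashford Textiles S.p.A: 15%.
Aggregating (R1): 31.4496% + 2.213055% + 15% = 48.662655%.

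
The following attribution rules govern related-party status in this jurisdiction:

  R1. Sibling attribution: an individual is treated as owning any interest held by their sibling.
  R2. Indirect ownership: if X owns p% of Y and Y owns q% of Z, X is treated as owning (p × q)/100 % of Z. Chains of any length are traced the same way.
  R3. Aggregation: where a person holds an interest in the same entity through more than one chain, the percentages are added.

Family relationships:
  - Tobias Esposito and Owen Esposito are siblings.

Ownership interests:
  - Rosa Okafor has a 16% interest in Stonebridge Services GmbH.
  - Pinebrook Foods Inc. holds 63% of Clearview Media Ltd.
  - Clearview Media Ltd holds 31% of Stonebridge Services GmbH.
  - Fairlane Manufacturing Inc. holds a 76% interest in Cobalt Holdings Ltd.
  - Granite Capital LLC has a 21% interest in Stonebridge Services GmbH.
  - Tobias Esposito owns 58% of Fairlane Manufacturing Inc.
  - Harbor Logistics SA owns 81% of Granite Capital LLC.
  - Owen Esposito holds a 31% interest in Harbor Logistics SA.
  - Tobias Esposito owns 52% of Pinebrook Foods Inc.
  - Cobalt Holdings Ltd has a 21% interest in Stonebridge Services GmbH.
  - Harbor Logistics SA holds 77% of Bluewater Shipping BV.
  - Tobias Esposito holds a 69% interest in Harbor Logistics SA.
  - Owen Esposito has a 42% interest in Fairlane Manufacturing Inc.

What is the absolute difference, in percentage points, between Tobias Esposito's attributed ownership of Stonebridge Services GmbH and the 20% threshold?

23.1256

By sibling attribution (R1), Tobias Esposito is treated as also owning Owen Esposito's interest in Fairlane Manufacturing Inc, giving 58% + 42% = 100%.
By sibling attribution (R1), Tobias Esposito is treated as also owning Owen Esposito's interest in Harbor Logistics SA, giving 69% + 31% = 100%.
Chain via Pinebrook Foods Inc. → Clearview Media Ltd (R2): 52% × 63% × 31% = 10.1556% of Stonebridge Services GmbH.
Chain via Fairlane Manufacturing Inc. → Cobalt Holdings Ltd (R2): 100% × 76% × 21% = 15.96% of Stonebridge Services GmbH.
Chain via Harbor Logistics SA → Granite Capital LLC (R2): 100% × 81% × 21% = 17.01% of Stonebridge Services GmbH.
Aggregating (R3): 10.1556% + 15.96% + 17.01% = 43.1256%.
43.1256% exceeds the 20% threshold by 23.1256 percentage points.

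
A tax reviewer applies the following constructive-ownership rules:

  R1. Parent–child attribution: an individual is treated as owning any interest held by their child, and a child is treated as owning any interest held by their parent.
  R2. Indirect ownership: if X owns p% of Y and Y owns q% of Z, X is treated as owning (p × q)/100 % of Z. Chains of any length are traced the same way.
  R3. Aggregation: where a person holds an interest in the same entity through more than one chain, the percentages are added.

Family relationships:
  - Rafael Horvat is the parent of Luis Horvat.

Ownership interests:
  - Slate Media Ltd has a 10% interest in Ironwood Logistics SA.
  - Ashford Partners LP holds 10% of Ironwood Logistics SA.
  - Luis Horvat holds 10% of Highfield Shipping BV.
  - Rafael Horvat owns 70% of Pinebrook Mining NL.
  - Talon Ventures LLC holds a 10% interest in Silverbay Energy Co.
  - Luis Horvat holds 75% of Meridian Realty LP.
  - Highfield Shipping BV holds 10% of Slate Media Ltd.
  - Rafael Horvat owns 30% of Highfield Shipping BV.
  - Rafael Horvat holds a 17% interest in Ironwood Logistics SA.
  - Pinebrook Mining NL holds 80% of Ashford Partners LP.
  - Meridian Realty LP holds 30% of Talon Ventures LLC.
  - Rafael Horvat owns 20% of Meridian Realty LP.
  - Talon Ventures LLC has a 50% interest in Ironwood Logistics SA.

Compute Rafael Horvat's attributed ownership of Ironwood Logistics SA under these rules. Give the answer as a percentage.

37.25%

By parent–child attribution (R1), Rafael Horvat is treated as also owning Luis Horvat's interest in Highfield Shipping BV, giving 30% + 10% = 40%.
By parent–child attribution (R1), Rafael Horvat is treated as also owning Luis Horvat's interest in Meridian Realty LP, giving 20% + 75% = 95%.
Chain via Highfield Shipping BV → Slate Media Ltd (R2): 40% × 10% × 10% = 0.4% of Ironwood Logistics SA.
Chain via Pinebrook Mining NL → Ashford Partners LP (R2): 70% × 80% × 10% = 5.6% of Ironwood Logistics SA.
Chain via Meridian Realty LP → Talon Ventures LLC (R2): 95% × 30% × 50% = 14.25% of Ironwood Logistics SA.
Direct interest in Ironwood Logistics SA: 17%.
Aggregating (R3): 0.4% + 5.6% + 14.25% + 17% = 37.25%.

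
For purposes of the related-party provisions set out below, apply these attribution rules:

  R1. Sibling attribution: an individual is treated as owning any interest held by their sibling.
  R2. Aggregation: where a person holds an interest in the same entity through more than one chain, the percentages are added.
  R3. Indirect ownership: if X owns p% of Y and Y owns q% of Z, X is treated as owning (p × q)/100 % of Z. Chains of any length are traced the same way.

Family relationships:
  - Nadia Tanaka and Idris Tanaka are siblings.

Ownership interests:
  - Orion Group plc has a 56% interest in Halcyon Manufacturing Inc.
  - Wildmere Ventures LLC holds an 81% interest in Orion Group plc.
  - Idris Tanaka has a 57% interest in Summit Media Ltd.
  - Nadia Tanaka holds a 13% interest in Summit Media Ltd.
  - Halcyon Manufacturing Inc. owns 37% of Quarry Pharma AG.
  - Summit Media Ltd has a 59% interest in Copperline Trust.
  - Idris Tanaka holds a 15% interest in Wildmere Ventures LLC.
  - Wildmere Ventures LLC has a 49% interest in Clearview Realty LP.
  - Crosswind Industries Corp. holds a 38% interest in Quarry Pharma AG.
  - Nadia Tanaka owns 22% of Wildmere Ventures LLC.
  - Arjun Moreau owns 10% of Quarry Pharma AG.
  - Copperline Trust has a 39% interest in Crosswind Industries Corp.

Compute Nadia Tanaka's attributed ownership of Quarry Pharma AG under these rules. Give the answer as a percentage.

12.330444%

By sibling attribution (R1), Nadia Tanaka is treated as also owning Idris Tanaka's interest in Summit Media Ltd, giving 13% + 57% = 70%.
By sibling attribution (R1), Nadia Tanaka is treated as also owning Idris Tanaka's interest in Wildmere Ventures LLC, giving 22% + 15% = 37%.
Chain via Summit Media Ltd → Copperline Trust → Crosswind Industries Corp. (R3): 70% × 59% × 39% × 38% = 6.12066% of Quarry Pharma AG.
Chain via Wildmere Ventures LLC → Orion Group plc → Halcyon Manufacturing Inc. (R3): 37% × 81% × 56% × 37% = 6.209784% of Quarry Pharma AG.
Aggregating (R2): 6.12066% + 6.209784% = 12.330444%.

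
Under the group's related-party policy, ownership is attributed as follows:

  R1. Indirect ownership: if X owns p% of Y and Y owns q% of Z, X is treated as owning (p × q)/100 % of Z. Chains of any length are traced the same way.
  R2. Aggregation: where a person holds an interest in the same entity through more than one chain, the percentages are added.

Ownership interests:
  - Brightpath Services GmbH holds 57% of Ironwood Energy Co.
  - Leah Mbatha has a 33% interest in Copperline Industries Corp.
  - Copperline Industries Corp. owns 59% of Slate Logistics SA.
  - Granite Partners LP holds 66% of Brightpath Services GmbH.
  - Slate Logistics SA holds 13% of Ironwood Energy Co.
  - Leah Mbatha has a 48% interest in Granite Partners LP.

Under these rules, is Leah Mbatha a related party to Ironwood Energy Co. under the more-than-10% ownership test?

Yes

Chain via Granite Partners LP → Brightpath Services GmbH (R1): 48% × 66% × 57% = 18.0576% of Ironwood Energy Co.
Chain via Copperline Industries Corp. → Slate Logistics SA (R1): 33% × 59% × 13% = 2.5311% of Ironwood Energy Co.
Aggregating (R2): 18.0576% + 2.5311% = 20.5887%.
20.5887% exceeds the 10% threshold, so Leah is a related party to Ironwood Energy Co.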